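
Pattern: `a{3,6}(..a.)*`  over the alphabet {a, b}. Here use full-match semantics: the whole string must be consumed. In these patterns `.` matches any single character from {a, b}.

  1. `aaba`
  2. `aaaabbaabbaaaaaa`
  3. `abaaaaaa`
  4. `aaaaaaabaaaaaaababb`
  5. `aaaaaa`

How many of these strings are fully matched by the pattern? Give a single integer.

1 → no match
2 → match
3 → no match
4 → no match
5 → match
Total matched: 2

2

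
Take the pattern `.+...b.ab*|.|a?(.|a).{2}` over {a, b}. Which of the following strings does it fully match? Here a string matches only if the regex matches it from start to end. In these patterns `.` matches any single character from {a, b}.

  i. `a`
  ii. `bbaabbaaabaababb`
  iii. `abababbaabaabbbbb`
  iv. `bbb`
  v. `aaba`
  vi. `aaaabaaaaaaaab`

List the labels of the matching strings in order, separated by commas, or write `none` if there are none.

i, iii, iv, v

i. `a` → match
ii → no match
iii → match
iv. `bbb` → match
v. `aaba` → match
vi → no match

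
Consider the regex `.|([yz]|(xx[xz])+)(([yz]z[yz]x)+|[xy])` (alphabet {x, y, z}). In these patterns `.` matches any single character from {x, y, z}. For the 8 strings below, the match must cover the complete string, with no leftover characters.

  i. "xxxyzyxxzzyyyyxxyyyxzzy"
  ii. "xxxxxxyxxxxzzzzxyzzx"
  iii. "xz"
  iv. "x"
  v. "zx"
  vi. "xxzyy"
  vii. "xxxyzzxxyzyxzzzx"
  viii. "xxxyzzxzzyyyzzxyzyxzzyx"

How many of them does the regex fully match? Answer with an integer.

i → no match
ii → no match
iii. "xz" → no match
iv. "x" → match
v. "zx" → match
vi. "xxzyy" → no match
vii → no match
viii → no match
Total matched: 2

2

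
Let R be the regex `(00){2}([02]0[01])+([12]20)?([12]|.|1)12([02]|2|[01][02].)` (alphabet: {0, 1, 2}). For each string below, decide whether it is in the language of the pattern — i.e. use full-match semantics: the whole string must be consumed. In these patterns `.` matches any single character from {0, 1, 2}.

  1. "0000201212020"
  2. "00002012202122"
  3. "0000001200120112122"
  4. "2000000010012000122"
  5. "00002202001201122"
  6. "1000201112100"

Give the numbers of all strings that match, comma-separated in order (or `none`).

1, 2, 3

1 → match
2 → match
3 → match
4 → no match — must start with "00"
5 → no match
6 → no match — must start with "00"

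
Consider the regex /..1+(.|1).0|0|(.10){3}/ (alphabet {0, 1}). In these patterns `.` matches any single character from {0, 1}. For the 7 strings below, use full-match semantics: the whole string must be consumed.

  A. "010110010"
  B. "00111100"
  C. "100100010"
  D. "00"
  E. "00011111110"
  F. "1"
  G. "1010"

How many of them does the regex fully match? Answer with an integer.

2

A. "010110010" → match
B. "00111100" → match
C. "100100010" → no match
D. "00" → no match
E. "00011111110" → no match
F. "1" → no match
G. "1010" → no match
Total matched: 2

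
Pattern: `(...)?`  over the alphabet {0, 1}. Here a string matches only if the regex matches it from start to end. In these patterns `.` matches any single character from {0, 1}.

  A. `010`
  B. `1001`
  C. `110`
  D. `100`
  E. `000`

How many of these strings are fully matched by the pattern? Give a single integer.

4

A → match
B → no match
C → match
D → match
E → match
Total matched: 4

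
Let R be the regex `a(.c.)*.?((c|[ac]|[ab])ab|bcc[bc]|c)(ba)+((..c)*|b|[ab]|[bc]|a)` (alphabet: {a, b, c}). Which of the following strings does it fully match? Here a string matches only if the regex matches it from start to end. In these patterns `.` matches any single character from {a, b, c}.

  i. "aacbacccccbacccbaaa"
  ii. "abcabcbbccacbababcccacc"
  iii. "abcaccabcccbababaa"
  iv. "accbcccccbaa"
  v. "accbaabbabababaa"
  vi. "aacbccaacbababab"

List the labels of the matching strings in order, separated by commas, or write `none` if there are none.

iii, iv, v, vi

i → no match
ii → no match
iii → match
iv → match
v → match
vi → match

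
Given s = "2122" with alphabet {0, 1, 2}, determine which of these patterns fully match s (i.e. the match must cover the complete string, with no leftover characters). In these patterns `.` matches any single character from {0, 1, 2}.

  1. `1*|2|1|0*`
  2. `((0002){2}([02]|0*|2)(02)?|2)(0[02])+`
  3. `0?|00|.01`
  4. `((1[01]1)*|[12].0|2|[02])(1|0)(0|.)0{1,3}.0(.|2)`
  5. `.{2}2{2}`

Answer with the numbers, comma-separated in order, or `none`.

1 → no match
2 → no match
3 → no match
4 → no match
5 → match

5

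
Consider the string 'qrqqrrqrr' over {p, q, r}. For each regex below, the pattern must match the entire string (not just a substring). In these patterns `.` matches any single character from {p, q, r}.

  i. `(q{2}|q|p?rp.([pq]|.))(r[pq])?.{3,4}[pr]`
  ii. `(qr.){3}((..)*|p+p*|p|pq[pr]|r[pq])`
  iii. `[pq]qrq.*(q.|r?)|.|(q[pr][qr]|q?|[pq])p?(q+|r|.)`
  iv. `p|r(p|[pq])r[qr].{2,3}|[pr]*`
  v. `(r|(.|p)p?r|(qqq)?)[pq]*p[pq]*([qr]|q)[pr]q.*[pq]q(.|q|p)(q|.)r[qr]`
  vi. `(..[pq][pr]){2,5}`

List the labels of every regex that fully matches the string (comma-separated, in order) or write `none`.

ii

i → no match
ii → match
iii → no match
iv → no match
v → no match
vi → no match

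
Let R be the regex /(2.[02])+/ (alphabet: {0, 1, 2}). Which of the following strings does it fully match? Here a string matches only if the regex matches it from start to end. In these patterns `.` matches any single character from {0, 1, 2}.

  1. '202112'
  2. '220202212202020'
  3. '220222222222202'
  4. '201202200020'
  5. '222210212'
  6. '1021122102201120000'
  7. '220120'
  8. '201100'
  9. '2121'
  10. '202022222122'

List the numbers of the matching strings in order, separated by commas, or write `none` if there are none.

1 → no match
2 → no match
3 → match
4 → no match
5 → match
6 → no match — must start with '2'
7 → no match
8 → no match
9 → no match
10 → no match

3, 5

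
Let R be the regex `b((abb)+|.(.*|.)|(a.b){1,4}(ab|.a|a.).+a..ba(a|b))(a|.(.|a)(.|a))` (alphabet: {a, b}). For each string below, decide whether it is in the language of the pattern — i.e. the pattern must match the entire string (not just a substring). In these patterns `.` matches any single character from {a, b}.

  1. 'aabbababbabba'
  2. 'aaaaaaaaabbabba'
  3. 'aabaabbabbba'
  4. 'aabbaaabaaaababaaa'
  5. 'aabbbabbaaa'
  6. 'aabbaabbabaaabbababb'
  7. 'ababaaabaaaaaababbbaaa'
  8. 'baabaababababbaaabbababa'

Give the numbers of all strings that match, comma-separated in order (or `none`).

8

1 → no match — must start with 'b'
2 → no match — must start with 'b'
3. 'aabaabbabbba' → no match — must start with 'b'
4 → no match — must start with 'b'
5. 'aabbbabbaaa' → no match — must start with 'b'
6 → no match — must start with 'b'
7 → no match — must start with 'b'
8 → match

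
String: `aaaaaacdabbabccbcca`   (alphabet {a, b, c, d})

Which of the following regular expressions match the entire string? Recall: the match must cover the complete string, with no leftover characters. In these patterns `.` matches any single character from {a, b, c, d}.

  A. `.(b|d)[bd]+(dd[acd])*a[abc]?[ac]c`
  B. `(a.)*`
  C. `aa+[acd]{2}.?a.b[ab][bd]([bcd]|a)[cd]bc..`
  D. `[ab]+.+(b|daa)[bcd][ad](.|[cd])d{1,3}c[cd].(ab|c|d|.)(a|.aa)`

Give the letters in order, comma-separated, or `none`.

A → no match — must end with `c`
B → no match
C → match
D → no match

C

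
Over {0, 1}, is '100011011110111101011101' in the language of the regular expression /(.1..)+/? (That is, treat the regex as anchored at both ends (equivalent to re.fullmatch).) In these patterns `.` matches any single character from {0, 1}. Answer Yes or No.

No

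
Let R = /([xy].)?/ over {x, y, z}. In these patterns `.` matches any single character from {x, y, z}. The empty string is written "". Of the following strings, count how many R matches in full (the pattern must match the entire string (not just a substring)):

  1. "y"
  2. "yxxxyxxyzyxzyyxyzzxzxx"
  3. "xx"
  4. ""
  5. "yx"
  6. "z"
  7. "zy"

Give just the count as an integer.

3

1 → no match
2 → no match
3 → match
4 → match
5 → match
6 → no match
7 → no match
Total matched: 3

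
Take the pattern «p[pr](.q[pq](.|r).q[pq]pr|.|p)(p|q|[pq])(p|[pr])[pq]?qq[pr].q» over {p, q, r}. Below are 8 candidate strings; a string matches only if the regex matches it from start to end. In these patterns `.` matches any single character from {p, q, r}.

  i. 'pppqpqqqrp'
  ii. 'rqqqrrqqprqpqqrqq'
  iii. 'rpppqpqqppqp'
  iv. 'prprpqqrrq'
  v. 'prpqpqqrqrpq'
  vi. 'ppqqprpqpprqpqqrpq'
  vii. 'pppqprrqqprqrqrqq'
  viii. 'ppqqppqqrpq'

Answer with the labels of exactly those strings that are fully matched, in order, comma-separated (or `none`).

vi, viii

i → no match — must end with 'q'
ii → no match — must start with 'p'
iii → no match — must start with 'p'
iv → no match
v → no match
vi → match
vii → no match
viii → match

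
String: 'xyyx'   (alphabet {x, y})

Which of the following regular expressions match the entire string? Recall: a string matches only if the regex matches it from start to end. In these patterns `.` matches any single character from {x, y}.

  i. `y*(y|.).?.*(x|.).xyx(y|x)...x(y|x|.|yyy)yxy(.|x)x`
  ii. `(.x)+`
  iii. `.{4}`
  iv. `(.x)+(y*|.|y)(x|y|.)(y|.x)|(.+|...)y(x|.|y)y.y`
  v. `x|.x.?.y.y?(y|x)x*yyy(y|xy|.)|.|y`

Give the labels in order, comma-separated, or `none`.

iii

i → no match
ii → no match
iii → match
iv → no match
v → no match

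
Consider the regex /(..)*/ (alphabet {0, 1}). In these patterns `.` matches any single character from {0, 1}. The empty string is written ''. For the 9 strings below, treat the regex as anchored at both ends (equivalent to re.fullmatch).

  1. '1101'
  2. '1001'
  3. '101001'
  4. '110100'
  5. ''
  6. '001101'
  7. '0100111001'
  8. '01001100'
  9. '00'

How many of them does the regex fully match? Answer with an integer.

1 → match
2 → match
3 → match
4 → match
5 → match
6 → match
7 → match
8 → match
9 → match
Total matched: 9

9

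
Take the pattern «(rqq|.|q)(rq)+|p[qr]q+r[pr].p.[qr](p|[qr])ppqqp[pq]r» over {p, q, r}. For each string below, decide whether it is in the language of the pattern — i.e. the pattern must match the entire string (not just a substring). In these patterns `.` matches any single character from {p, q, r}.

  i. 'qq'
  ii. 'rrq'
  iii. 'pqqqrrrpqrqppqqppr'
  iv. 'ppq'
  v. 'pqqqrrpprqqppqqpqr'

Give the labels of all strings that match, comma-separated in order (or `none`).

i. 'qq' → no match
ii. 'rrq' → match
iii → match
iv. 'ppq' → no match
v → match

ii, iii, v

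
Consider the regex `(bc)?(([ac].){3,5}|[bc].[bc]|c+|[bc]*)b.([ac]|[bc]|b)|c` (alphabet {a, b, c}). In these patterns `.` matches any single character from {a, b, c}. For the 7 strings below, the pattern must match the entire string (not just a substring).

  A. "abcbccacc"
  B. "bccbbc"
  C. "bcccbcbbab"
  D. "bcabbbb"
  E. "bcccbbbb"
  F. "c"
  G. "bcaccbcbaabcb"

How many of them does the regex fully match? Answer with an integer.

5

A. "abcbccacc" → no match
B. "bccbbc" → match
C. "bcccbcbbab" → match
D. "bcabbbb" → no match
E. "bcccbbbb" → match
F. "c" → match
G → match
Total matched: 5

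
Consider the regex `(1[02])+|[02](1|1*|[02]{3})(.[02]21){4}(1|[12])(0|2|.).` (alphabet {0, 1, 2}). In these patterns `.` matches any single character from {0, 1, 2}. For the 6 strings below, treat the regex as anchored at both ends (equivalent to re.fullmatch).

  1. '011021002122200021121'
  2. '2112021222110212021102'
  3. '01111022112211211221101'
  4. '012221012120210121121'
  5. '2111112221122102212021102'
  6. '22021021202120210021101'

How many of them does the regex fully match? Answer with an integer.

1 → no match
2 → match
3 → no match
4 → no match
5 → match
6 → match
Total matched: 3

3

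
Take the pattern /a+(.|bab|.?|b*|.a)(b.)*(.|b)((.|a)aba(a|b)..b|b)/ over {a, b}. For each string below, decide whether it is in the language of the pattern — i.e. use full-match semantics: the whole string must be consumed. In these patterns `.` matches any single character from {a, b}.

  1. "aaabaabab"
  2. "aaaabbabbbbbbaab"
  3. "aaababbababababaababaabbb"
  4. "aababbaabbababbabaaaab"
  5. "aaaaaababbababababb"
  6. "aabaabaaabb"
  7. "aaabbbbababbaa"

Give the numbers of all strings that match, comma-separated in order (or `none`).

3, 5, 6

1. "aaabaabab" → no match
2 → no match
3 → match
4 → no match
5 → match
6. "aabaabaaabb" → match
7 → no match — must end with "b"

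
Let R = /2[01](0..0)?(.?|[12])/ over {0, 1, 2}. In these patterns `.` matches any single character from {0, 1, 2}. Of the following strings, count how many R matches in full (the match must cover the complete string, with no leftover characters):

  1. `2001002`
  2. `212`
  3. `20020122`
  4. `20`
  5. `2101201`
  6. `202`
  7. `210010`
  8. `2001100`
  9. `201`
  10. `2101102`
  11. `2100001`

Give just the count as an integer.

1 → match
2 → match
3 → no match
4 → match
5 → match
6 → match
7 → match
8 → match
9 → match
10 → match
11 → match
Total matched: 10

10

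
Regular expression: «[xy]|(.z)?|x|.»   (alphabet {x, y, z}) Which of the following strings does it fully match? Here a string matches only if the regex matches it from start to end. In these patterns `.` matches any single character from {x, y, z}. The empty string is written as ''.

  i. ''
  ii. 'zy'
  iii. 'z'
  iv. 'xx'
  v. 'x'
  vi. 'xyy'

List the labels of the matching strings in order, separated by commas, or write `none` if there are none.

i → match
ii → no match
iii → match
iv → no match
v → match
vi → no match

i, iii, v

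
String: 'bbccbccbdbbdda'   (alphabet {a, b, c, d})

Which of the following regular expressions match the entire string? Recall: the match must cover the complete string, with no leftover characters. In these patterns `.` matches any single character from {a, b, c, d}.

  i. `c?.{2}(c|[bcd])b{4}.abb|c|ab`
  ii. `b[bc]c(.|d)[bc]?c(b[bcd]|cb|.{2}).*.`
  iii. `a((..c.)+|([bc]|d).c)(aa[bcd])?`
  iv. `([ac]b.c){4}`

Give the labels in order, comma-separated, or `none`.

ii

i → no match
ii → match
iii → no match — must start with 'a'
iv → no match — must end with 'c'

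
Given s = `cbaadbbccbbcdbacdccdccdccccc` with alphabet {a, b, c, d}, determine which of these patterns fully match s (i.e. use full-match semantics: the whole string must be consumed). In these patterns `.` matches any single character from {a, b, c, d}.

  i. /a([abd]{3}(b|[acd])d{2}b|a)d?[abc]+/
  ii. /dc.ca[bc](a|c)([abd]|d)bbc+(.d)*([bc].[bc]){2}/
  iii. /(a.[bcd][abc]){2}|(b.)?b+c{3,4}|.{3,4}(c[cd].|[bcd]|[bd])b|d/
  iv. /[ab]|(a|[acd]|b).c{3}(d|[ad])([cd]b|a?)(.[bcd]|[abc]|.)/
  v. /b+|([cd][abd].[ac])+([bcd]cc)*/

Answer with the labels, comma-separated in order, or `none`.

i → no match — must start with `a`
ii → no match — must start with `dc`
iii → no match
iv → no match
v → match

v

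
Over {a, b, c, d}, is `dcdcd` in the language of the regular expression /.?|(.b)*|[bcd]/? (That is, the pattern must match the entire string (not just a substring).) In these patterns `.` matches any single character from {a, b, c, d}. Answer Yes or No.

No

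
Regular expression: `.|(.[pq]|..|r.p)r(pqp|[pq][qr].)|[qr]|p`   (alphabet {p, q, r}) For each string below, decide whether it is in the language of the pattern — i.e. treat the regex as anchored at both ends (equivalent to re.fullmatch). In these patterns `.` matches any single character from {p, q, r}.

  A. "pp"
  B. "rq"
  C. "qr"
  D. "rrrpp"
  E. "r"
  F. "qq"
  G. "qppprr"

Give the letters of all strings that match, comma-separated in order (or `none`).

E

A. "pp" → no match
B. "rq" → no match
C. "qr" → no match
D. "rrrpp" → no match
E. "r" → match
F. "qq" → no match
G. "qppprr" → no match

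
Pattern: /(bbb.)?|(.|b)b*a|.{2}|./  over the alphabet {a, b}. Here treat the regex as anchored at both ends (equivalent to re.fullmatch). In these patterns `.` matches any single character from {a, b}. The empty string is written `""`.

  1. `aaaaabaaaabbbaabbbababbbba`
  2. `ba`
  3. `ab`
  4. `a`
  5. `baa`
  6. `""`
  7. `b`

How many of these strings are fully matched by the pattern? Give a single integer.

1 → no match
2 → match
3 → match
4 → match
5 → no match
6 → match
7 → match
Total matched: 5

5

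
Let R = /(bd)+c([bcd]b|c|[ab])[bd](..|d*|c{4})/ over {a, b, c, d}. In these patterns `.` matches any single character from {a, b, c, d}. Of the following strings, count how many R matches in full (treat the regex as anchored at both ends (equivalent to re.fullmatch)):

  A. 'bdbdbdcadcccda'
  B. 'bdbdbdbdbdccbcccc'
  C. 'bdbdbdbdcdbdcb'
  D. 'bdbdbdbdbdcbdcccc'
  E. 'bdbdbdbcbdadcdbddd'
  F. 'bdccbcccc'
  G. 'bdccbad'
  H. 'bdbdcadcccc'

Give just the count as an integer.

6

A → no match
B → match
C → match
D → match
E → no match
F → match
G → match
H → match
Total matched: 6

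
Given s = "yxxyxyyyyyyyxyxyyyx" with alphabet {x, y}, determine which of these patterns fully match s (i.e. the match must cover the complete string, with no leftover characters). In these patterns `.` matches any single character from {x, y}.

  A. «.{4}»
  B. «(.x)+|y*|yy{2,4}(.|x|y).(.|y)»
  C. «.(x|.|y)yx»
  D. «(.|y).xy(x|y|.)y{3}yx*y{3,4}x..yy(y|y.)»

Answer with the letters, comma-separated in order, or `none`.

D

A → no match
B → no match
C → no match
D → match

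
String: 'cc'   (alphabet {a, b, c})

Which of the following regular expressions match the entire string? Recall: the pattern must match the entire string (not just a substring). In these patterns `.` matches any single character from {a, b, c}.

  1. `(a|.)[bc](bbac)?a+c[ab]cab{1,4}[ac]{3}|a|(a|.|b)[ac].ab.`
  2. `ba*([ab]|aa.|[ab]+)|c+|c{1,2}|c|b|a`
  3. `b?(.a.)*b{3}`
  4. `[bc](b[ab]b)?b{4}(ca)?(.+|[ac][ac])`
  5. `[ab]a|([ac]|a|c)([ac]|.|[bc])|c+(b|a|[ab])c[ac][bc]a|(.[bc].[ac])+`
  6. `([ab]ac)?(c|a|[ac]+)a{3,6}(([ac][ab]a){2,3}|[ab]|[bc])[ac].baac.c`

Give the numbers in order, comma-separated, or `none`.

2, 5

1 → no match
2 → match
3 → no match — must end with 'b'
4 → no match
5 → match
6 → no match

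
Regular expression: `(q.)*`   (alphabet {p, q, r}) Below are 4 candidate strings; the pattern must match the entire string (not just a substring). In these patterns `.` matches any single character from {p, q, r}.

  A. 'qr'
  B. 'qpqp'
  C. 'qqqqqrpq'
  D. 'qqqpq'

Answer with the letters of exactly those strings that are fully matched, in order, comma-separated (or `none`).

A, B

A → match
B → match
C → no match
D → no match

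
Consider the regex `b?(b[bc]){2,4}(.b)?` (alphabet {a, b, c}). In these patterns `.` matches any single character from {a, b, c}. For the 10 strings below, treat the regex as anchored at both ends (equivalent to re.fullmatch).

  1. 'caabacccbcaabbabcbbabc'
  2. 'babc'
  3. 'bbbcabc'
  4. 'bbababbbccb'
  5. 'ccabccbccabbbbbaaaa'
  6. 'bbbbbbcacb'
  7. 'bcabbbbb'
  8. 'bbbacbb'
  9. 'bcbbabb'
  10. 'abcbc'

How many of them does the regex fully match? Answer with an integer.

0

1 → no match
2 → no match
3 → no match
4 → no match
5 → no match
6 → no match
7 → no match
8 → no match
9 → no match
10 → no match
Total matched: 0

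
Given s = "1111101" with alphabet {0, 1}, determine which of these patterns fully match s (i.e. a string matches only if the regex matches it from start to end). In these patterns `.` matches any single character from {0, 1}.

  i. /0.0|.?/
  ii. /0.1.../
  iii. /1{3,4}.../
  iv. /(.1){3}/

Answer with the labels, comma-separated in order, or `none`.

iii

i → no match
ii → no match — must start with "0"
iii → match
iv → no match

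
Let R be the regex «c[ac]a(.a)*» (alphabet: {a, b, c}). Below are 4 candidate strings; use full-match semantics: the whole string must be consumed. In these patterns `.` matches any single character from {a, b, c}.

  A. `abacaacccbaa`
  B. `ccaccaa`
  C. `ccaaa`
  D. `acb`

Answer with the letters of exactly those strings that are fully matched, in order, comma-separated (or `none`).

A → no match — must start with `c`
B → no match
C → match
D → no match — must start with `c`

C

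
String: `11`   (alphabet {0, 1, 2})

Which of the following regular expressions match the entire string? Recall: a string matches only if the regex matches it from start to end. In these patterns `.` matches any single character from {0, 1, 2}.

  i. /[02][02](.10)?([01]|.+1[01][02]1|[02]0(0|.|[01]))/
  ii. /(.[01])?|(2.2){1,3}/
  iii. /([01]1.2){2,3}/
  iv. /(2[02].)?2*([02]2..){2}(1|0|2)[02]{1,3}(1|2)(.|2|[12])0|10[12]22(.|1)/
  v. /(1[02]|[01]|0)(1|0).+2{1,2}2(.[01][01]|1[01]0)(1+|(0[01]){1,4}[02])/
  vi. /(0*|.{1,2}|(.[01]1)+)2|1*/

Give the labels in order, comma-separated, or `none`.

ii, vi

i → no match
ii → match
iii → no match — must end with `2`
iv → no match
v → no match
vi → match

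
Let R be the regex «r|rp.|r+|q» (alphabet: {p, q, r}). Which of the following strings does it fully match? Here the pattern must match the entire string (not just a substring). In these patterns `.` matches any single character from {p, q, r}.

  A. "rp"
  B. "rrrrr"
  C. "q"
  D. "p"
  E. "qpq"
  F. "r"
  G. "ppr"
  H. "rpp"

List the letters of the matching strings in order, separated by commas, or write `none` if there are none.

B, C, F, H

A → no match
B → match
C → match
D → no match
E → no match
F → match
G → no match
H → match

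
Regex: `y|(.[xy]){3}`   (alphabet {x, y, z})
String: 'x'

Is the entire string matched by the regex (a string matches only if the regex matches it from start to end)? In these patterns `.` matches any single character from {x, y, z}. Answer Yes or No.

No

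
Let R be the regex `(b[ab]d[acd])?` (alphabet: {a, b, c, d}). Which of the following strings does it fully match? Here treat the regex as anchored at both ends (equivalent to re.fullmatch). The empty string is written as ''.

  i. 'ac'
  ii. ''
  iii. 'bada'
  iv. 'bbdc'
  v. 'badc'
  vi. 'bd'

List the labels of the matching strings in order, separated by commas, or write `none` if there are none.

ii, iii, iv, v

i. 'ac' → no match
ii. '' → match
iii. 'bada' → match
iv. 'bbdc' → match
v. 'badc' → match
vi. 'bd' → no match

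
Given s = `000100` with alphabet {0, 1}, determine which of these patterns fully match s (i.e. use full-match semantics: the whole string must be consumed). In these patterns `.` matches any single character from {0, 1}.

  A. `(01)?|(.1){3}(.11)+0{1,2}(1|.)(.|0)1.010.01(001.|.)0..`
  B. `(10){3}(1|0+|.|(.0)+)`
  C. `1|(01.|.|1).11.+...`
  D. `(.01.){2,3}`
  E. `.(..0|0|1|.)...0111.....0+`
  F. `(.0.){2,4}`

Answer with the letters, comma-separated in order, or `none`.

A → no match
B → no match — must start with `10`
C → no match
D → no match
E → no match
F → match

F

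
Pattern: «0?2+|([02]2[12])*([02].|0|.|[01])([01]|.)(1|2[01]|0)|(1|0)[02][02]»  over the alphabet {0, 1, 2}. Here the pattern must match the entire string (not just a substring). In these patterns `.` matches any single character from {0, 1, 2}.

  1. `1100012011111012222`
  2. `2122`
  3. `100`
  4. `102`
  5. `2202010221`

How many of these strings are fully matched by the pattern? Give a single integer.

2

1 → no match
2 → no match
3 → match
4 → match
5 → no match
Total matched: 2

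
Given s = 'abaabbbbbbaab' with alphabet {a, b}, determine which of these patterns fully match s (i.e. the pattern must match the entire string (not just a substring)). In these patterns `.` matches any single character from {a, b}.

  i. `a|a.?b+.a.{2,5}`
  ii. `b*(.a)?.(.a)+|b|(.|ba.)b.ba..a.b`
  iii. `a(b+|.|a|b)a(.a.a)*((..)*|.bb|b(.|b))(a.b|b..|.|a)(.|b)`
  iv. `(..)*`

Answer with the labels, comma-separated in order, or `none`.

iii

i → no match
ii → no match
iii → match
iv → no match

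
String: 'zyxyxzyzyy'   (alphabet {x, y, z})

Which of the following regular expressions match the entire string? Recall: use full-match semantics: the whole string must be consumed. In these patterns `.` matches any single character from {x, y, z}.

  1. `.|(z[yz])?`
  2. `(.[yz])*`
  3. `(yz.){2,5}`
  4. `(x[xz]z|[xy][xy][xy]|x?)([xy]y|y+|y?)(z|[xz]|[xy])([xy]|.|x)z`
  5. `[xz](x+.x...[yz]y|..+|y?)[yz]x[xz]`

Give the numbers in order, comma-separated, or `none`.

1 → no match
2 → match
3 → no match — must start with 'yz'
4 → no match — must end with 'z'
5 → no match

2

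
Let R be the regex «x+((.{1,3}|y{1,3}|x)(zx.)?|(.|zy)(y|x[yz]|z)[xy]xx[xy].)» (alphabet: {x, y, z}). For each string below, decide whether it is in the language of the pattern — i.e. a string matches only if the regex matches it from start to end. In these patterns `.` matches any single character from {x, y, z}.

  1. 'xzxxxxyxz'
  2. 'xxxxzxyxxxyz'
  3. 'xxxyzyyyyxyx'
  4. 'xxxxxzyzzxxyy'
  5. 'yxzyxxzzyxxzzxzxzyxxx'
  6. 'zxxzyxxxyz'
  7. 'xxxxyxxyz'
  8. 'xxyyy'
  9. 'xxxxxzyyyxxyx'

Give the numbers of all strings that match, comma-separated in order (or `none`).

2, 8, 9

1 → no match
2 → match
3 → no match
4 → no match
5 → no match — must start with 'x'
6 → no match — must start with 'x'
7 → no match
8 → match
9 → match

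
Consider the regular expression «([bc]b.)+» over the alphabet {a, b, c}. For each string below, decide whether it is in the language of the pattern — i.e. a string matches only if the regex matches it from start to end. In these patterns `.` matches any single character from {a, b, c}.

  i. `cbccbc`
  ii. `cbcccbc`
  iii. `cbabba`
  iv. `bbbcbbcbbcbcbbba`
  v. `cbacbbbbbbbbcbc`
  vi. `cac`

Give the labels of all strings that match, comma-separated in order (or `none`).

i. `cbccbc` → match
ii. `cbcccbc` → no match
iii. `cbabba` → match
iv → no match
v → match
vi. `cac` → no match

i, iii, v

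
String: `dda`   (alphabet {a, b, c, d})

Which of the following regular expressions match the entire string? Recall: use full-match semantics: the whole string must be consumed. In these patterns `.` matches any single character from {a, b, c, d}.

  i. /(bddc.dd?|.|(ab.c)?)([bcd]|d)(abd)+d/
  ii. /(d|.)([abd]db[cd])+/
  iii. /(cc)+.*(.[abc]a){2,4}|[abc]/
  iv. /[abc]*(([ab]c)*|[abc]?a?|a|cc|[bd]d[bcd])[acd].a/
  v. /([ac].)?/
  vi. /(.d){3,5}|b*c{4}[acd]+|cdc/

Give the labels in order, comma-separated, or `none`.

i → no match — must end with `abdd`
ii → no match
iii → no match
iv → match
v → no match
vi → no match

iv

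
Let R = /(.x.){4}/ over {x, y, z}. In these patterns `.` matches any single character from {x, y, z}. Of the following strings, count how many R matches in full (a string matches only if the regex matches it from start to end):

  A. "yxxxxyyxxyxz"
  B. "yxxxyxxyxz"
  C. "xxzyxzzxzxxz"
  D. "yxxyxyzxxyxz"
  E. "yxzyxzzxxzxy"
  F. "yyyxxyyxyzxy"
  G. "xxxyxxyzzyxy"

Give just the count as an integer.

A → match
B → no match
C → match
D → match
E → match
F → no match
G → no match
Total matched: 4

4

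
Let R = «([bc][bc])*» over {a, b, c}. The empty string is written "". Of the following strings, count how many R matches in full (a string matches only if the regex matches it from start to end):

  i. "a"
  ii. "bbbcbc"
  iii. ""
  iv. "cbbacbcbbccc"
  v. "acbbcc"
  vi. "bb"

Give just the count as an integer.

3

i → no match
ii → match
iii → match
iv → no match
v → no match
vi → match
Total matched: 3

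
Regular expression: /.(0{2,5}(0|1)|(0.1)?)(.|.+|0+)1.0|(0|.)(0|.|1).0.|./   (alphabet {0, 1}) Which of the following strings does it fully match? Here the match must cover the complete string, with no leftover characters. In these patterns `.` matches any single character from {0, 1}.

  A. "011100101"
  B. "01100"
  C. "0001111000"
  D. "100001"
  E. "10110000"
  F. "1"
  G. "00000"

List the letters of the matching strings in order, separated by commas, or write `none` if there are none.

B, F, G

A → no match
B → match
C → no match
D → no match
E → no match
F → match
G → match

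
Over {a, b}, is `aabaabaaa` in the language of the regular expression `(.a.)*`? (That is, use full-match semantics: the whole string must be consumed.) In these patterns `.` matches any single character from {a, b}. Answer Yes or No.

Yes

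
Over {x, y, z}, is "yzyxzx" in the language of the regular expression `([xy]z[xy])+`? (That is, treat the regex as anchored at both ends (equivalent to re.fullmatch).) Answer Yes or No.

Yes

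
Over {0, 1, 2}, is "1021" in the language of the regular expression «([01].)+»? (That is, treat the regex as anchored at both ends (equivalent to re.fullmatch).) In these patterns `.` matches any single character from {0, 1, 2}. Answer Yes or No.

No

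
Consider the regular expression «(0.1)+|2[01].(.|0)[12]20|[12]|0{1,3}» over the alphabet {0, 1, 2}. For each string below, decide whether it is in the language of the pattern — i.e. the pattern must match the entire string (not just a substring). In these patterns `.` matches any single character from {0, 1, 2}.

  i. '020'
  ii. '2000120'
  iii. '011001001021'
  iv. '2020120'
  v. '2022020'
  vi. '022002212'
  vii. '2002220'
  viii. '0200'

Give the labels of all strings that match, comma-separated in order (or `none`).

i → no match
ii → match
iii → match
iv → match
v → no match
vi → no match
vii → match
viii → no match

ii, iii, iv, vii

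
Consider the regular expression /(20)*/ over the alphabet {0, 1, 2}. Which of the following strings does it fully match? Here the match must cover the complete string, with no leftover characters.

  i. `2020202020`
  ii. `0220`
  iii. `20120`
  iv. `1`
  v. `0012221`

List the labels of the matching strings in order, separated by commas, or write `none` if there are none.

i → match
ii → no match
iii → no match
iv → no match
v → no match

i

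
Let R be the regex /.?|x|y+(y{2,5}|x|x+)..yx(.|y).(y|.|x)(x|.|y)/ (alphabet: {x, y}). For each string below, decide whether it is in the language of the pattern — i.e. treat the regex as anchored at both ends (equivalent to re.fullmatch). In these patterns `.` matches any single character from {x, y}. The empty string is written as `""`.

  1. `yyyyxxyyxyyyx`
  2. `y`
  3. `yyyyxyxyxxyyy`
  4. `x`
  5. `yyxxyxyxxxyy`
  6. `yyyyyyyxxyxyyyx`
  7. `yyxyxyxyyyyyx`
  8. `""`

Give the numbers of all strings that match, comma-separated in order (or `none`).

1 → match
2. `y` → match
3 → match
4. `x` → match
5. `yyxxyxyxxxyy` → match
6 → match
7 → no match
8. `""` → match

1, 2, 3, 4, 5, 6, 8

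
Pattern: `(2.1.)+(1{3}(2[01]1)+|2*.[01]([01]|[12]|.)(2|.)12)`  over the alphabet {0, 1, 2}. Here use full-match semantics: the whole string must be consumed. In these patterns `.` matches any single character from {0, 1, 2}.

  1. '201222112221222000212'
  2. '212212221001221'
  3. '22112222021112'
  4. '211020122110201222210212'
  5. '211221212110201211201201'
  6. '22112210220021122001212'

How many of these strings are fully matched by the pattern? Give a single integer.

1 → no match
2 → no match
3 → no match
4 → match
5 → no match
6 → no match
Total matched: 1

1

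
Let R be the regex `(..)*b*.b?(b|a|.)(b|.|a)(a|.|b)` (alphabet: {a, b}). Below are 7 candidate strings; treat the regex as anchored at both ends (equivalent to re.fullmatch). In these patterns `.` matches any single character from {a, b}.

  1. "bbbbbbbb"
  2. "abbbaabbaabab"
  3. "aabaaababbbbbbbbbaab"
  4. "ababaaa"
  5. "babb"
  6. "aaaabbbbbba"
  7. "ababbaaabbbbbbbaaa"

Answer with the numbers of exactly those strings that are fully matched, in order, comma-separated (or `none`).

1. "bbbbbbbb" → match
2 → no match
3 → match
4. "ababaaa" → match
5. "babb" → match
6. "aaaabbbbbba" → match
7 → match

1, 3, 4, 5, 6, 7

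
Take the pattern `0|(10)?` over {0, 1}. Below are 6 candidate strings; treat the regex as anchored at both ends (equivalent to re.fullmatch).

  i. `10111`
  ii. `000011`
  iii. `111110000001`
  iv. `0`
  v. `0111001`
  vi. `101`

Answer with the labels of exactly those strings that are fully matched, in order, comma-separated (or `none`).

iv

i → no match
ii → no match
iii → no match
iv → match
v → no match
vi → no match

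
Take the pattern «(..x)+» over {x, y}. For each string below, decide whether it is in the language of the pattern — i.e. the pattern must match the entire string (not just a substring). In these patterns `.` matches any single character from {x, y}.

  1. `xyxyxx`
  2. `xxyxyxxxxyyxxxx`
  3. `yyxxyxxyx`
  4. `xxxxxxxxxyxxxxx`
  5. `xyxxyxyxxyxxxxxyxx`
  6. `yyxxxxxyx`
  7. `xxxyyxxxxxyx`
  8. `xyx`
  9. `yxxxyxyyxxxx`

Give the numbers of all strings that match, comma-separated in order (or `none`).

1 → match
2 → no match
3 → match
4 → match
5 → match
6 → match
7 → match
8 → match
9 → match

1, 3, 4, 5, 6, 7, 8, 9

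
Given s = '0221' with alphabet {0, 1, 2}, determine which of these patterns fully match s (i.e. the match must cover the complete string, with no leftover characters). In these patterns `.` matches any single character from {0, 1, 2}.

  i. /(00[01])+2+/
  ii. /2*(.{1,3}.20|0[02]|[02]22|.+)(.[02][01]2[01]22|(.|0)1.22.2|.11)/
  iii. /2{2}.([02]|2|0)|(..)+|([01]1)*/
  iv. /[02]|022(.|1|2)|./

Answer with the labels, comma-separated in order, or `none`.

i → no match — must start with '00'
ii → no match
iii → match
iv → match

iii, iv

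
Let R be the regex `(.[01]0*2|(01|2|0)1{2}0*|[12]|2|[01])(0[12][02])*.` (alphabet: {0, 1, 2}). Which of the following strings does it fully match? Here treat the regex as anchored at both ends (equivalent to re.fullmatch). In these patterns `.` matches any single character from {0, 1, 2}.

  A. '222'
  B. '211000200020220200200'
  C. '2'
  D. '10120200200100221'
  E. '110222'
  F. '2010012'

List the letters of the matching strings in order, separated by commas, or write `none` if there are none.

D

A → no match
B → no match
C → no match
D → match
E → no match
F → no match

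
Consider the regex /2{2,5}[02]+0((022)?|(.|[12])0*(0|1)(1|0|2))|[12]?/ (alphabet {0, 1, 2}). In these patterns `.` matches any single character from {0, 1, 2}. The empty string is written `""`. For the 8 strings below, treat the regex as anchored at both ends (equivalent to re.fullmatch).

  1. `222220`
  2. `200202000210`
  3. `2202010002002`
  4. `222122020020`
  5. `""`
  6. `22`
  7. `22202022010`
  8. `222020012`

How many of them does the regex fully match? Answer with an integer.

1. `222220` → match
2. `200202000210` → no match
3 → no match
4. `222122020020` → no match
5. `""` → match
6. `22` → no match
7. `22202022010` → no match
8. `222020012` → match
Total matched: 3

3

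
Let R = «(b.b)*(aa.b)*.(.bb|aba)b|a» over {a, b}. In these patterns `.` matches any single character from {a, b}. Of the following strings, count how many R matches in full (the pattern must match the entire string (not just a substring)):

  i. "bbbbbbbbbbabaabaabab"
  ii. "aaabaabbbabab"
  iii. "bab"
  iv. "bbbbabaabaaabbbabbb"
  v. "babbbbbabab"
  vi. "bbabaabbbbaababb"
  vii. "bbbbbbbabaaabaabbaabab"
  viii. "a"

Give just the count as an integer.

4

i → no match
ii → match
iii → no match
iv → no match
v → match
vi → no match
vii → match
viii → match
Total matched: 4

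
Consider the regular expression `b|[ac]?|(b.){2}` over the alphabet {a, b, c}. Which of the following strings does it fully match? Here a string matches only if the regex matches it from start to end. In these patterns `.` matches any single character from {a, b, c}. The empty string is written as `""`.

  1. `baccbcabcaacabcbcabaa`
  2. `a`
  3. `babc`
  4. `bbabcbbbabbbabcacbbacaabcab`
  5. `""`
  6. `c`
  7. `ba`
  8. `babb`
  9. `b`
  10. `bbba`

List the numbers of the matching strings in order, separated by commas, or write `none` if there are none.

2, 3, 5, 6, 8, 9, 10

1 → no match
2 → match
3 → match
4 → no match
5 → match
6 → match
7 → no match
8 → match
9 → match
10 → match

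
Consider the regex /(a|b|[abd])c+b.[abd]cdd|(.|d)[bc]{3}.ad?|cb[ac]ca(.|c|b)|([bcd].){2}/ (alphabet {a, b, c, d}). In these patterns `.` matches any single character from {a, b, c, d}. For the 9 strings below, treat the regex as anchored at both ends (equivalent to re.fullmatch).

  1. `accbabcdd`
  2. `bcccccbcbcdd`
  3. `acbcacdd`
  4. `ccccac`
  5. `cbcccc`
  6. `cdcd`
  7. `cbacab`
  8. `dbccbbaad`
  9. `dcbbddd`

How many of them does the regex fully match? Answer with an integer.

1 → match
2 → match
3 → match
4 → no match
5 → no match
6 → match
7 → match
8 → no match
9 → no match
Total matched: 5

5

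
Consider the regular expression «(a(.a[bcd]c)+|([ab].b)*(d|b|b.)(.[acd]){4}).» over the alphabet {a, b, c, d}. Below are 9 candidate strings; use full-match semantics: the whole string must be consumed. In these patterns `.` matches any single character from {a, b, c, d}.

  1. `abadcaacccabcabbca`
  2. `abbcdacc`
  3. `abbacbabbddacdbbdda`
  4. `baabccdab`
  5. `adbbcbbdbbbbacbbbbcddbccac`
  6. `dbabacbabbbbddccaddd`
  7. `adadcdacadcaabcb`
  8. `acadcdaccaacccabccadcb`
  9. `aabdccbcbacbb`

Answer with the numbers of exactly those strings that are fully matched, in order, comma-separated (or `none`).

5, 8

1 → no match
2 → no match
3 → no match
4 → no match
5 → match
6 → no match
7 → no match
8 → match
9 → no match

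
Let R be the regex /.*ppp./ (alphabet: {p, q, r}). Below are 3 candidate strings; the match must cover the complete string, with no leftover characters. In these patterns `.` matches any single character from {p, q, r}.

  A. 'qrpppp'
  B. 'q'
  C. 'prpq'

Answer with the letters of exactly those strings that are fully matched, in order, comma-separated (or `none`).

A

A → match
B → no match
C → no match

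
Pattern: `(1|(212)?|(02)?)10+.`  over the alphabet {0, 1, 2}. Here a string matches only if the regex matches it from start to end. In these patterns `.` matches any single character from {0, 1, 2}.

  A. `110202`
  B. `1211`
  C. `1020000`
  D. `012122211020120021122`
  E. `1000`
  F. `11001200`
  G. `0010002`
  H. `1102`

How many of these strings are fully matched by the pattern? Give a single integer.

2

A → no match
B → no match
C → no match
D → no match
E → match
F → no match
G → no match
H → match
Total matched: 2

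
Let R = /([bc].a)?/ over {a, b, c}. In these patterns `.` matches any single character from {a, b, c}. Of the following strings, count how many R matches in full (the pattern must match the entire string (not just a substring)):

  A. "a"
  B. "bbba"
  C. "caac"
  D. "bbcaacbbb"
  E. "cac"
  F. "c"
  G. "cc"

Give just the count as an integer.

A. "a" → no match
B. "bbba" → no match
C. "caac" → no match
D. "bbcaacbbb" → no match
E. "cac" → no match
F. "c" → no match
G. "cc" → no match
Total matched: 0

0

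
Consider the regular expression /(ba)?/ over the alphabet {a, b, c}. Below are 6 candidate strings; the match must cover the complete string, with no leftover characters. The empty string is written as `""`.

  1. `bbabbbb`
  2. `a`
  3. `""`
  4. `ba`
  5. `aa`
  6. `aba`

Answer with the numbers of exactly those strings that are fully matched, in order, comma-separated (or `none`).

1. `bbabbbb` → no match
2. `a` → no match
3. `""` → match
4. `ba` → match
5. `aa` → no match
6. `aba` → no match

3, 4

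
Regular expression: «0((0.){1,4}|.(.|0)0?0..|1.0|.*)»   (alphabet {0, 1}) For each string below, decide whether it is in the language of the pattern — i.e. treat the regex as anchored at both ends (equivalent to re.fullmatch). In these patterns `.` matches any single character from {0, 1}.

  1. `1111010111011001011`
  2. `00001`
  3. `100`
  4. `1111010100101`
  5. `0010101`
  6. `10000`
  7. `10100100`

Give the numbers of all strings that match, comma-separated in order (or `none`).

1 → no match — must start with `0`
2 → match
3 → no match — must start with `0`
4 → no match — must start with `0`
5 → match
6 → no match — must start with `0`
7 → no match — must start with `0`

2, 5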